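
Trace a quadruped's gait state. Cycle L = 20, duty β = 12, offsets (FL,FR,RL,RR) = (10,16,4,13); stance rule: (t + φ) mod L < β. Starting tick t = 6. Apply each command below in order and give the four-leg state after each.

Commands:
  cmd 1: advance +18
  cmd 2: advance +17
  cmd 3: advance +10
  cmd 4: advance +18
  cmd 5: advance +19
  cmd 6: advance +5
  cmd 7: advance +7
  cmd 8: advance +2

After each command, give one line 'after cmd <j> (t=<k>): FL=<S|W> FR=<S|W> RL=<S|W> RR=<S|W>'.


after cmd 1 (t=24): FL=W FR=S RL=S RR=W
after cmd 2 (t=41): FL=S FR=W RL=S RR=W
after cmd 3 (t=51): FL=S FR=S RL=W RR=S
after cmd 4 (t=69): FL=W FR=S RL=W RR=S
after cmd 5 (t=88): FL=W FR=S RL=W RR=S
after cmd 6 (t=93): FL=S FR=S RL=W RR=S
after cmd 7 (t=100): FL=S FR=W RL=S RR=W
after cmd 8 (t=102): FL=W FR=W RL=S RR=W

start t=6: FL=W FR=S RL=S RR=W
cmd 1: advance +18 → t=24, phase=(14,0,8,17) → FL=W FR=S RL=S RR=W
cmd 2: advance +17 → t=41, phase=(11,17,5,14) → FL=S FR=W RL=S RR=W
cmd 3: advance +10 → t=51, phase=(1,7,15,4) → FL=S FR=S RL=W RR=S
cmd 4: advance +18 → t=69, phase=(19,5,13,2) → FL=W FR=S RL=W RR=S
cmd 5: advance +19 → t=88, phase=(18,4,12,1) → FL=W FR=S RL=W RR=S
cmd 6: advance +5 → t=93, phase=(3,9,17,6) → FL=S FR=S RL=W RR=S
cmd 7: advance +7 → t=100, phase=(10,16,4,13) → FL=S FR=W RL=S RR=W
cmd 8: advance +2 → t=102, phase=(12,18,6,15) → FL=W FR=W RL=S RR=W


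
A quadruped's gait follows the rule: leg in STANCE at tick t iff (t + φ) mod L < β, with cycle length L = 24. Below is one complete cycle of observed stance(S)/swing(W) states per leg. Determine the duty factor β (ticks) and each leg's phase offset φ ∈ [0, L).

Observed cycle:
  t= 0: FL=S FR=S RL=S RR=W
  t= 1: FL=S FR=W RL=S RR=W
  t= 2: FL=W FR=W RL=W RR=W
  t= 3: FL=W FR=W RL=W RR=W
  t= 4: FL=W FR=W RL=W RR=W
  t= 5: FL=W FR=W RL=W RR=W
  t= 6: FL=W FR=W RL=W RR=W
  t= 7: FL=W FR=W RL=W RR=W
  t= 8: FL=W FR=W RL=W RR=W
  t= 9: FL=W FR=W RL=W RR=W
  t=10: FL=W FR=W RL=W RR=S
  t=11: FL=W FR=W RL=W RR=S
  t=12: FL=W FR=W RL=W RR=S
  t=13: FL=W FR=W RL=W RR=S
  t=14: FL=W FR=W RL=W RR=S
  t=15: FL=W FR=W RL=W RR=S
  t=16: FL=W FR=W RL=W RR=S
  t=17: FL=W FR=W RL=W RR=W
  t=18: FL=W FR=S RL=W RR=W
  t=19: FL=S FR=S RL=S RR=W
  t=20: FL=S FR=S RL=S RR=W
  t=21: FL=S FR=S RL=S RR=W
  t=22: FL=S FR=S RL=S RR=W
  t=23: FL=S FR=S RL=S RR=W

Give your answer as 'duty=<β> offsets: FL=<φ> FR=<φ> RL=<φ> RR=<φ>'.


duty=7 offsets: FL=5 FR=6 RL=5 RR=14

duty β = stance ticks per leg = 7
FL: stance ticks = 7; W→S at t=19 → φ=5
FR: stance ticks = 7; W→S at t=18 → φ=6
RL: stance ticks = 7; W→S at t=19 → φ=5
RR: stance ticks = 7; W→S at t=10 → φ=14


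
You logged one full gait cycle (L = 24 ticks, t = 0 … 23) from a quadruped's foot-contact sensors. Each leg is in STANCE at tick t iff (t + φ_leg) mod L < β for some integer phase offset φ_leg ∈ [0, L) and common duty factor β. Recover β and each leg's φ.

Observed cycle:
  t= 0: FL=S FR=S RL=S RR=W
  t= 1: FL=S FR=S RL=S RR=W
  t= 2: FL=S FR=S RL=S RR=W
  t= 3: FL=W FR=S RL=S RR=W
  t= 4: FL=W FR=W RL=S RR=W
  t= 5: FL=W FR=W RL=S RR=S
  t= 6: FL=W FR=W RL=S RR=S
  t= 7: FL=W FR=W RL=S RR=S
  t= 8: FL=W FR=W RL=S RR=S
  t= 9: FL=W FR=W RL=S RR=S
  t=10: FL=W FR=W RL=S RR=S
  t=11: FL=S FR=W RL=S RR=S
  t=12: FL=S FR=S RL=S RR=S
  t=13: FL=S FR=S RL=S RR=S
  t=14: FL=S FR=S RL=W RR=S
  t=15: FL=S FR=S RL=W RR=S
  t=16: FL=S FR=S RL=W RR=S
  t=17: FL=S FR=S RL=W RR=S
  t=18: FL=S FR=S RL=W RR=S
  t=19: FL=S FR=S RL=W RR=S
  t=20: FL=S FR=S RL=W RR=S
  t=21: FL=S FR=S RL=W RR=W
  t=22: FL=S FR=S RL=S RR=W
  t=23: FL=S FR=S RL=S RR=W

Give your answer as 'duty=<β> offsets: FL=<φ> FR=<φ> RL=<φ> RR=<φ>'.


duty=16 offsets: FL=13 FR=12 RL=2 RR=19

duty β = stance ticks per leg = 16
FL: stance ticks = 16; W→S at t=11 → φ=13
FR: stance ticks = 16; W→S at t=12 → φ=12
RL: stance ticks = 16; W→S at t=22 → φ=2
RR: stance ticks = 16; W→S at t=5 → φ=19


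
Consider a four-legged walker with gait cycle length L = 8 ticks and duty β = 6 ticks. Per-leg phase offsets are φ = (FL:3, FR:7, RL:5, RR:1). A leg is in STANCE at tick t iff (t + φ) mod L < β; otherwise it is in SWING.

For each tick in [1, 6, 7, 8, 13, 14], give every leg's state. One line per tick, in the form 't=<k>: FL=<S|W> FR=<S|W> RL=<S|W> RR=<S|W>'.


t=1: phase=(4,0,6,2) vs β=6 → FL=S FR=S RL=W RR=S
t=6: phase=(1,5,3,7) vs β=6 → FL=S FR=S RL=S RR=W
t=7: phase=(2,6,4,0) vs β=6 → FL=S FR=W RL=S RR=S
t=8: phase=(3,7,5,1) vs β=6 → FL=S FR=W RL=S RR=S
t=13: phase=(0,4,2,6) vs β=6 → FL=S FR=S RL=S RR=W
t=14: phase=(1,5,3,7) vs β=6 → FL=S FR=S RL=S RR=W

t=1: FL=S FR=S RL=W RR=S
t=6: FL=S FR=S RL=S RR=W
t=7: FL=S FR=W RL=S RR=S
t=8: FL=S FR=W RL=S RR=S
t=13: FL=S FR=S RL=S RR=W
t=14: FL=S FR=S RL=S RR=W


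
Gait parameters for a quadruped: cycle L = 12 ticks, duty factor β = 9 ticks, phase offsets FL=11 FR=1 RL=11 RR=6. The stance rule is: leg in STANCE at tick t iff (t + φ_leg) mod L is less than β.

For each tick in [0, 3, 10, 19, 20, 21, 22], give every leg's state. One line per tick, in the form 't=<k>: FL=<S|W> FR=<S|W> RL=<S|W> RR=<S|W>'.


t=0: phase=(11,1,11,6) vs β=9 → FL=W FR=S RL=W RR=S
t=3: phase=(2,4,2,9) vs β=9 → FL=S FR=S RL=S RR=W
t=10: phase=(9,11,9,4) vs β=9 → FL=W FR=W RL=W RR=S
t=19: phase=(6,8,6,1) vs β=9 → FL=S FR=S RL=S RR=S
t=20: phase=(7,9,7,2) vs β=9 → FL=S FR=W RL=S RR=S
t=21: phase=(8,10,8,3) vs β=9 → FL=S FR=W RL=S RR=S
t=22: phase=(9,11,9,4) vs β=9 → FL=W FR=W RL=W RR=S

t=0: FL=W FR=S RL=W RR=S
t=3: FL=S FR=S RL=S RR=W
t=10: FL=W FR=W RL=W RR=S
t=19: FL=S FR=S RL=S RR=S
t=20: FL=S FR=W RL=S RR=S
t=21: FL=S FR=W RL=S RR=S
t=22: FL=W FR=W RL=W RR=S


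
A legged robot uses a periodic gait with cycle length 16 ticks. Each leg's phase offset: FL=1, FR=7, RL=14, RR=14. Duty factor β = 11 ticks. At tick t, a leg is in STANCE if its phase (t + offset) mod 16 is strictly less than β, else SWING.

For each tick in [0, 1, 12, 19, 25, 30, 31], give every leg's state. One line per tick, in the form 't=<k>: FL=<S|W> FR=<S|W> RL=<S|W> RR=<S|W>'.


t=0: phase=(1,7,14,14) vs β=11 → FL=S FR=S RL=W RR=W
t=1: phase=(2,8,15,15) vs β=11 → FL=S FR=S RL=W RR=W
t=12: phase=(13,3,10,10) vs β=11 → FL=W FR=S RL=S RR=S
t=19: phase=(4,10,1,1) vs β=11 → FL=S FR=S RL=S RR=S
t=25: phase=(10,0,7,7) vs β=11 → FL=S FR=S RL=S RR=S
t=30: phase=(15,5,12,12) vs β=11 → FL=W FR=S RL=W RR=W
t=31: phase=(0,6,13,13) vs β=11 → FL=S FR=S RL=W RR=W

t=0: FL=S FR=S RL=W RR=W
t=1: FL=S FR=S RL=W RR=W
t=12: FL=W FR=S RL=S RR=S
t=19: FL=S FR=S RL=S RR=S
t=25: FL=S FR=S RL=S RR=S
t=30: FL=W FR=S RL=W RR=W
t=31: FL=S FR=S RL=W RR=W


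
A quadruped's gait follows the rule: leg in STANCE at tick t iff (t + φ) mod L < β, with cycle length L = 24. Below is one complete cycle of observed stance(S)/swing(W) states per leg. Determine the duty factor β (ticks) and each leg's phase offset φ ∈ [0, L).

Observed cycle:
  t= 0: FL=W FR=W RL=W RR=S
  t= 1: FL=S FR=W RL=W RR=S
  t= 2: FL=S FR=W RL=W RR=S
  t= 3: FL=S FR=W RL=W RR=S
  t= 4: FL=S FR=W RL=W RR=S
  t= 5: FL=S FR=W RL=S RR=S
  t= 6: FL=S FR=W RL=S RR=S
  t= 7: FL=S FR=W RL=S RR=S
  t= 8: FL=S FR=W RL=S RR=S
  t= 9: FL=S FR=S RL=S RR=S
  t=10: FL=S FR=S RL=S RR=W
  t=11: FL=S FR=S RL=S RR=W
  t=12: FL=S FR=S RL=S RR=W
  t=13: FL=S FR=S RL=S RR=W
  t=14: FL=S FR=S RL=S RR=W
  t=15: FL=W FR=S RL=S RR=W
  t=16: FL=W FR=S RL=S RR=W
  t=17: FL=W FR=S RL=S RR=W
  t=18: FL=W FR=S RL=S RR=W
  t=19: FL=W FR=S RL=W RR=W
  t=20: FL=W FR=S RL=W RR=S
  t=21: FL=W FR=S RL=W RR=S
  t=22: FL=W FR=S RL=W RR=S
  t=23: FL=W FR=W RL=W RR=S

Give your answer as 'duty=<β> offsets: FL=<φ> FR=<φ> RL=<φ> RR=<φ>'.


duty β = stance ticks per leg = 14
FL: stance ticks = 14; W→S at t=1 → φ=23
FR: stance ticks = 14; W→S at t=9 → φ=15
RL: stance ticks = 14; W→S at t=5 → φ=19
RR: stance ticks = 14; W→S at t=20 → φ=4

duty=14 offsets: FL=23 FR=15 RL=19 RR=4


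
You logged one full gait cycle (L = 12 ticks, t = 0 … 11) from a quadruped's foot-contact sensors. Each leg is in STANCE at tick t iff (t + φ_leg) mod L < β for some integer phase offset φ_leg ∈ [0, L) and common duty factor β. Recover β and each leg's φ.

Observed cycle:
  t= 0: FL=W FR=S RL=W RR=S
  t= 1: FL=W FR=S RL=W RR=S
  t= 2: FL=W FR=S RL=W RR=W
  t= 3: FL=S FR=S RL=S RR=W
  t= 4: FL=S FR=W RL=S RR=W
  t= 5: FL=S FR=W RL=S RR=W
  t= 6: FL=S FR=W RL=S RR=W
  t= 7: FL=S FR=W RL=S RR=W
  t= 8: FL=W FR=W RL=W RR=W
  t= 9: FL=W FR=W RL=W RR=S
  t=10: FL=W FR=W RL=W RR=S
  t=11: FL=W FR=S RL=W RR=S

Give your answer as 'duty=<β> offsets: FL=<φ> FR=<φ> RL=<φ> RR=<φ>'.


duty β = stance ticks per leg = 5
FL: stance ticks = 5; W→S at t=3 → φ=9
FR: stance ticks = 5; W→S at t=11 → φ=1
RL: stance ticks = 5; W→S at t=3 → φ=9
RR: stance ticks = 5; W→S at t=9 → φ=3

duty=5 offsets: FL=9 FR=1 RL=9 RR=3


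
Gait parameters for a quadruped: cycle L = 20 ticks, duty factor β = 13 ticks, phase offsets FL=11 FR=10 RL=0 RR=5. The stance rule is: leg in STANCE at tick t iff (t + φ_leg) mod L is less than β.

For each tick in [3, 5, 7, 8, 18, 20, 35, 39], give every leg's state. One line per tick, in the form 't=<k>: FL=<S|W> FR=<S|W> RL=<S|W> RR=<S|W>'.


t=3: FL=W FR=W RL=S RR=S
t=5: FL=W FR=W RL=S RR=S
t=7: FL=W FR=W RL=S RR=S
t=8: FL=W FR=W RL=S RR=W
t=18: FL=S FR=S RL=W RR=S
t=20: FL=S FR=S RL=S RR=S
t=35: FL=S FR=S RL=W RR=S
t=39: FL=S FR=S RL=W RR=S

t=3: phase=(14,13,3,8) vs β=13 → FL=W FR=W RL=S RR=S
t=5: phase=(16,15,5,10) vs β=13 → FL=W FR=W RL=S RR=S
t=7: phase=(18,17,7,12) vs β=13 → FL=W FR=W RL=S RR=S
t=8: phase=(19,18,8,13) vs β=13 → FL=W FR=W RL=S RR=W
t=18: phase=(9,8,18,3) vs β=13 → FL=S FR=S RL=W RR=S
t=20: phase=(11,10,0,5) vs β=13 → FL=S FR=S RL=S RR=S
t=35: phase=(6,5,15,0) vs β=13 → FL=S FR=S RL=W RR=S
t=39: phase=(10,9,19,4) vs β=13 → FL=S FR=S RL=W RR=S


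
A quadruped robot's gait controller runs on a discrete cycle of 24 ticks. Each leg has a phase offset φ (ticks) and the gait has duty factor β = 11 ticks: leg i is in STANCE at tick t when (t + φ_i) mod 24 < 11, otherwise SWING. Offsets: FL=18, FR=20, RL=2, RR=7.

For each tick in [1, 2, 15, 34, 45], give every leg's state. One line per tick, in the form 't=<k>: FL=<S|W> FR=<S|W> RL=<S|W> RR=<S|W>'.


t=1: phase=(19,21,3,8) vs β=11 → FL=W FR=W RL=S RR=S
t=2: phase=(20,22,4,9) vs β=11 → FL=W FR=W RL=S RR=S
t=15: phase=(9,11,17,22) vs β=11 → FL=S FR=W RL=W RR=W
t=34: phase=(4,6,12,17) vs β=11 → FL=S FR=S RL=W RR=W
t=45: phase=(15,17,23,4) vs β=11 → FL=W FR=W RL=W RR=S

t=1: FL=W FR=W RL=S RR=S
t=2: FL=W FR=W RL=S RR=S
t=15: FL=S FR=W RL=W RR=W
t=34: FL=S FR=S RL=W RR=W
t=45: FL=W FR=W RL=W RR=S


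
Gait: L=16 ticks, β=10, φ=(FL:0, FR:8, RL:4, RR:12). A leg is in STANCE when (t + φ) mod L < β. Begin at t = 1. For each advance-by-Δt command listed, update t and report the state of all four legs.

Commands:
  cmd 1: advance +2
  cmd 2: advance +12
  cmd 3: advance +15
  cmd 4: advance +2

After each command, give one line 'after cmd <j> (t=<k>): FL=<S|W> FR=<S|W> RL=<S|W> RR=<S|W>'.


start t=1: FL=S FR=S RL=S RR=W
cmd 1: advance +2 → t=3, phase=(3,11,7,15) → FL=S FR=W RL=S RR=W
cmd 2: advance +12 → t=15, phase=(15,7,3,11) → FL=W FR=S RL=S RR=W
cmd 3: advance +15 → t=30, phase=(14,6,2,10) → FL=W FR=S RL=S RR=W
cmd 4: advance +2 → t=32, phase=(0,8,4,12) → FL=S FR=S RL=S RR=W

after cmd 1 (t=3): FL=S FR=W RL=S RR=W
after cmd 2 (t=15): FL=W FR=S RL=S RR=W
after cmd 3 (t=30): FL=W FR=S RL=S RR=W
after cmd 4 (t=32): FL=S FR=S RL=S RR=W


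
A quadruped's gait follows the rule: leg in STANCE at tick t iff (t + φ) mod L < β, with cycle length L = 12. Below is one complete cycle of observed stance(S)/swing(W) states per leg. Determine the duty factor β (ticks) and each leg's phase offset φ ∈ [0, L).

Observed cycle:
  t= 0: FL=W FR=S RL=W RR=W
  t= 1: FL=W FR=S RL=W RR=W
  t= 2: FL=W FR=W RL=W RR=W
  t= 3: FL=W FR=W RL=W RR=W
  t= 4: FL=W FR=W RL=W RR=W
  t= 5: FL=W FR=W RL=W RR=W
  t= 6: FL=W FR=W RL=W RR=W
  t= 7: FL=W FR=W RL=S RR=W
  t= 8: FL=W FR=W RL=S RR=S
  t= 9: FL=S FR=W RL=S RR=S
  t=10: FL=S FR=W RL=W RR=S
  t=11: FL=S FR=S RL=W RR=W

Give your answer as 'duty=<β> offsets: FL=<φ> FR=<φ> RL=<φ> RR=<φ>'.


duty=3 offsets: FL=3 FR=1 RL=5 RR=4

duty β = stance ticks per leg = 3
FL: stance ticks = 3; W→S at t=9 → φ=3
FR: stance ticks = 3; W→S at t=11 → φ=1
RL: stance ticks = 3; W→S at t=7 → φ=5
RR: stance ticks = 3; W→S at t=8 → φ=4


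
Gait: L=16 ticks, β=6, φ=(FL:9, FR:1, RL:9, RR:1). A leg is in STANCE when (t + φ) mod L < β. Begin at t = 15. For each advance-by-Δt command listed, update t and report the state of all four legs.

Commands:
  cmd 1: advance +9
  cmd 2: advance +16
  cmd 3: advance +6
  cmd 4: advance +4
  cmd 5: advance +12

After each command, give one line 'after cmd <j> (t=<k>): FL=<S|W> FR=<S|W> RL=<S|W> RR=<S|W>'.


start t=15: FL=W FR=S RL=W RR=S
cmd 1: advance +9 → t=24, phase=(1,9,1,9) → FL=S FR=W RL=S RR=W
cmd 2: advance +16 → t=40, phase=(1,9,1,9) → FL=S FR=W RL=S RR=W
cmd 3: advance +6 → t=46, phase=(7,15,7,15) → FL=W FR=W RL=W RR=W
cmd 4: advance +4 → t=50, phase=(11,3,11,3) → FL=W FR=S RL=W RR=S
cmd 5: advance +12 → t=62, phase=(7,15,7,15) → FL=W FR=W RL=W RR=W

after cmd 1 (t=24): FL=S FR=W RL=S RR=W
after cmd 2 (t=40): FL=S FR=W RL=S RR=W
after cmd 3 (t=46): FL=W FR=W RL=W RR=W
after cmd 4 (t=50): FL=W FR=S RL=W RR=S
after cmd 5 (t=62): FL=W FR=W RL=W RR=W


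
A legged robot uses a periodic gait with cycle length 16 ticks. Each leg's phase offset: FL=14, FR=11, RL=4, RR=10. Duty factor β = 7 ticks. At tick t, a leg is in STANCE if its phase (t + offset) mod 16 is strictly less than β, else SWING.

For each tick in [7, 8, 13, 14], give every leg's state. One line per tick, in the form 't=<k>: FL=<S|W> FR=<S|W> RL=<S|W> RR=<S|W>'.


t=7: FL=S FR=S RL=W RR=S
t=8: FL=S FR=S RL=W RR=S
t=13: FL=W FR=W RL=S RR=W
t=14: FL=W FR=W RL=S RR=W

t=7: phase=(5,2,11,1) vs β=7 → FL=S FR=S RL=W RR=S
t=8: phase=(6,3,12,2) vs β=7 → FL=S FR=S RL=W RR=S
t=13: phase=(11,8,1,7) vs β=7 → FL=W FR=W RL=S RR=W
t=14: phase=(12,9,2,8) vs β=7 → FL=W FR=W RL=S RR=W


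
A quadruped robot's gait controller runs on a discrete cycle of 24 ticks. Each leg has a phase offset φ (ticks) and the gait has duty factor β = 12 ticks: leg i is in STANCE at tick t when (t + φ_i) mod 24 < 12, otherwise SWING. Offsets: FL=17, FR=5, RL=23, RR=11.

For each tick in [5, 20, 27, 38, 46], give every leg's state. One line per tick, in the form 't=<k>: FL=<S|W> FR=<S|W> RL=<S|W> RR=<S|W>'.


t=5: phase=(22,10,4,16) vs β=12 → FL=W FR=S RL=S RR=W
t=20: phase=(13,1,19,7) vs β=12 → FL=W FR=S RL=W RR=S
t=27: phase=(20,8,2,14) vs β=12 → FL=W FR=S RL=S RR=W
t=38: phase=(7,19,13,1) vs β=12 → FL=S FR=W RL=W RR=S
t=46: phase=(15,3,21,9) vs β=12 → FL=W FR=S RL=W RR=S

t=5: FL=W FR=S RL=S RR=W
t=20: FL=W FR=S RL=W RR=S
t=27: FL=W FR=S RL=S RR=W
t=38: FL=S FR=W RL=W RR=S
t=46: FL=W FR=S RL=W RR=S


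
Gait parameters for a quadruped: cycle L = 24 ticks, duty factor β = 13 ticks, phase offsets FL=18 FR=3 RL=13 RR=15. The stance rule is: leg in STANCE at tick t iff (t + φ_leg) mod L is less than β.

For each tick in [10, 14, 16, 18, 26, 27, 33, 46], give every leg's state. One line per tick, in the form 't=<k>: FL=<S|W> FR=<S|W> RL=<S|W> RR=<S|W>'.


t=10: phase=(4,13,23,1) vs β=13 → FL=S FR=W RL=W RR=S
t=14: phase=(8,17,3,5) vs β=13 → FL=S FR=W RL=S RR=S
t=16: phase=(10,19,5,7) vs β=13 → FL=S FR=W RL=S RR=S
t=18: phase=(12,21,7,9) vs β=13 → FL=S FR=W RL=S RR=S
t=26: phase=(20,5,15,17) vs β=13 → FL=W FR=S RL=W RR=W
t=27: phase=(21,6,16,18) vs β=13 → FL=W FR=S RL=W RR=W
t=33: phase=(3,12,22,0) vs β=13 → FL=S FR=S RL=W RR=S
t=46: phase=(16,1,11,13) vs β=13 → FL=W FR=S RL=S RR=W

t=10: FL=S FR=W RL=W RR=S
t=14: FL=S FR=W RL=S RR=S
t=16: FL=S FR=W RL=S RR=S
t=18: FL=S FR=W RL=S RR=S
t=26: FL=W FR=S RL=W RR=W
t=27: FL=W FR=S RL=W RR=W
t=33: FL=S FR=S RL=W RR=S
t=46: FL=W FR=S RL=S RR=W


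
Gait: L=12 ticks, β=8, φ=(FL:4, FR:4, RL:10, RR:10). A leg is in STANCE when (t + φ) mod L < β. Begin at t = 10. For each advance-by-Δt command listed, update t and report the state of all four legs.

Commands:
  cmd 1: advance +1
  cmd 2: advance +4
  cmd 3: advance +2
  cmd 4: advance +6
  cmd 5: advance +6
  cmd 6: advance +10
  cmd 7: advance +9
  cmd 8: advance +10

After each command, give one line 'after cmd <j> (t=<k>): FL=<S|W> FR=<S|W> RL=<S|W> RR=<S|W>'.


start t=10: FL=S FR=S RL=W RR=W
cmd 1: advance +1 → t=11, phase=(3,3,9,9) → FL=S FR=S RL=W RR=W
cmd 2: advance +4 → t=15, phase=(7,7,1,1) → FL=S FR=S RL=S RR=S
cmd 3: advance +2 → t=17, phase=(9,9,3,3) → FL=W FR=W RL=S RR=S
cmd 4: advance +6 → t=23, phase=(3,3,9,9) → FL=S FR=S RL=W RR=W
cmd 5: advance +6 → t=29, phase=(9,9,3,3) → FL=W FR=W RL=S RR=S
cmd 6: advance +10 → t=39, phase=(7,7,1,1) → FL=S FR=S RL=S RR=S
cmd 7: advance +9 → t=48, phase=(4,4,10,10) → FL=S FR=S RL=W RR=W
cmd 8: advance +10 → t=58, phase=(2,2,8,8) → FL=S FR=S RL=W RR=W

after cmd 1 (t=11): FL=S FR=S RL=W RR=W
after cmd 2 (t=15): FL=S FR=S RL=S RR=S
after cmd 3 (t=17): FL=W FR=W RL=S RR=S
after cmd 4 (t=23): FL=S FR=S RL=W RR=W
after cmd 5 (t=29): FL=W FR=W RL=S RR=S
after cmd 6 (t=39): FL=S FR=S RL=S RR=S
after cmd 7 (t=48): FL=S FR=S RL=W RR=W
after cmd 8 (t=58): FL=S FR=S RL=W RR=W


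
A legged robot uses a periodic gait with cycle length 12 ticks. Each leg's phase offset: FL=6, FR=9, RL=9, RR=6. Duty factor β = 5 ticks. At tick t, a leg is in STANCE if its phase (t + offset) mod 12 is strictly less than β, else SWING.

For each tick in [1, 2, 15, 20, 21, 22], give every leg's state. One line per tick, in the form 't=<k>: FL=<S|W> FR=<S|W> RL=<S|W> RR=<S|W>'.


t=1: phase=(7,10,10,7) vs β=5 → FL=W FR=W RL=W RR=W
t=2: phase=(8,11,11,8) vs β=5 → FL=W FR=W RL=W RR=W
t=15: phase=(9,0,0,9) vs β=5 → FL=W FR=S RL=S RR=W
t=20: phase=(2,5,5,2) vs β=5 → FL=S FR=W RL=W RR=S
t=21: phase=(3,6,6,3) vs β=5 → FL=S FR=W RL=W RR=S
t=22: phase=(4,7,7,4) vs β=5 → FL=S FR=W RL=W RR=S

t=1: FL=W FR=W RL=W RR=W
t=2: FL=W FR=W RL=W RR=W
t=15: FL=W FR=S RL=S RR=W
t=20: FL=S FR=W RL=W RR=S
t=21: FL=S FR=W RL=W RR=S
t=22: FL=S FR=W RL=W RR=S


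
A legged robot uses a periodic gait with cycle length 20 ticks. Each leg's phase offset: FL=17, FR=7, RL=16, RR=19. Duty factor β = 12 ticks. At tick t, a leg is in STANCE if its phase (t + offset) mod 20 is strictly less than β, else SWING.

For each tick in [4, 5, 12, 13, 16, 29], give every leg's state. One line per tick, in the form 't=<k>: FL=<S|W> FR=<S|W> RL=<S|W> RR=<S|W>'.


t=4: phase=(1,11,0,3) vs β=12 → FL=S FR=S RL=S RR=S
t=5: phase=(2,12,1,4) vs β=12 → FL=S FR=W RL=S RR=S
t=12: phase=(9,19,8,11) vs β=12 → FL=S FR=W RL=S RR=S
t=13: phase=(10,0,9,12) vs β=12 → FL=S FR=S RL=S RR=W
t=16: phase=(13,3,12,15) vs β=12 → FL=W FR=S RL=W RR=W
t=29: phase=(6,16,5,8) vs β=12 → FL=S FR=W RL=S RR=S

t=4: FL=S FR=S RL=S RR=S
t=5: FL=S FR=W RL=S RR=S
t=12: FL=S FR=W RL=S RR=S
t=13: FL=S FR=S RL=S RR=W
t=16: FL=W FR=S RL=W RR=W
t=29: FL=S FR=W RL=S RR=S


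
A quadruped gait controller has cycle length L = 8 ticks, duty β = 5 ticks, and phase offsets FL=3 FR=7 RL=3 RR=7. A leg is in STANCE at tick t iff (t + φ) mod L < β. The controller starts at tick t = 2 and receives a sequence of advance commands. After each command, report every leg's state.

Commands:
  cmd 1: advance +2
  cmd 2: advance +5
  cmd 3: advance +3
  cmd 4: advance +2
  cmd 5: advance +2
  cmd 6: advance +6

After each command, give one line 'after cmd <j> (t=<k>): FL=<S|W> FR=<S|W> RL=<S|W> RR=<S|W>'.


after cmd 1 (t=4): FL=W FR=S RL=W RR=S
after cmd 2 (t=9): FL=S FR=S RL=S RR=S
after cmd 3 (t=12): FL=W FR=S RL=W RR=S
after cmd 4 (t=14): FL=S FR=W RL=S RR=W
after cmd 5 (t=16): FL=S FR=W RL=S RR=W
after cmd 6 (t=22): FL=S FR=W RL=S RR=W

start t=2: FL=W FR=S RL=W RR=S
cmd 1: advance +2 → t=4, phase=(7,3,7,3) → FL=W FR=S RL=W RR=S
cmd 2: advance +5 → t=9, phase=(4,0,4,0) → FL=S FR=S RL=S RR=S
cmd 3: advance +3 → t=12, phase=(7,3,7,3) → FL=W FR=S RL=W RR=S
cmd 4: advance +2 → t=14, phase=(1,5,1,5) → FL=S FR=W RL=S RR=W
cmd 5: advance +2 → t=16, phase=(3,7,3,7) → FL=S FR=W RL=S RR=W
cmd 6: advance +6 → t=22, phase=(1,5,1,5) → FL=S FR=W RL=S RR=W


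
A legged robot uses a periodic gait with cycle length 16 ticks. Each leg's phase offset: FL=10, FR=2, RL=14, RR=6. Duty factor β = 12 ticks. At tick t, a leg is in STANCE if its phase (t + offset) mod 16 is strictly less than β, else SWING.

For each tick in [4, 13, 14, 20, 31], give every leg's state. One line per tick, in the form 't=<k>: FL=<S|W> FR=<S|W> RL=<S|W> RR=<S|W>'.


t=4: phase=(14,6,2,10) vs β=12 → FL=W FR=S RL=S RR=S
t=13: phase=(7,15,11,3) vs β=12 → FL=S FR=W RL=S RR=S
t=14: phase=(8,0,12,4) vs β=12 → FL=S FR=S RL=W RR=S
t=20: phase=(14,6,2,10) vs β=12 → FL=W FR=S RL=S RR=S
t=31: phase=(9,1,13,5) vs β=12 → FL=S FR=S RL=W RR=S

t=4: FL=W FR=S RL=S RR=S
t=13: FL=S FR=W RL=S RR=S
t=14: FL=S FR=S RL=W RR=S
t=20: FL=W FR=S RL=S RR=S
t=31: FL=S FR=S RL=W RR=S


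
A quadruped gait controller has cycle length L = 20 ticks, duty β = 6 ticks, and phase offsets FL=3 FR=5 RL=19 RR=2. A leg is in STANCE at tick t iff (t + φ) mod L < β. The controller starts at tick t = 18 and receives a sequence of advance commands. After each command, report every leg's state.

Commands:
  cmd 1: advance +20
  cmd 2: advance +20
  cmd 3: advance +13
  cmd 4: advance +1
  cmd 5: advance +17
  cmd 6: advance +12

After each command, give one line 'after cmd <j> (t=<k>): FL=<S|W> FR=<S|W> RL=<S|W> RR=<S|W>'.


start t=18: FL=S FR=S RL=W RR=S
cmd 1: advance +20 → t=38, phase=(1,3,17,0) → FL=S FR=S RL=W RR=S
cmd 2: advance +20 → t=58, phase=(1,3,17,0) → FL=S FR=S RL=W RR=S
cmd 3: advance +13 → t=71, phase=(14,16,10,13) → FL=W FR=W RL=W RR=W
cmd 4: advance +1 → t=72, phase=(15,17,11,14) → FL=W FR=W RL=W RR=W
cmd 5: advance +17 → t=89, phase=(12,14,8,11) → FL=W FR=W RL=W RR=W
cmd 6: advance +12 → t=101, phase=(4,6,0,3) → FL=S FR=W RL=S RR=S

after cmd 1 (t=38): FL=S FR=S RL=W RR=S
after cmd 2 (t=58): FL=S FR=S RL=W RR=S
after cmd 3 (t=71): FL=W FR=W RL=W RR=W
after cmd 4 (t=72): FL=W FR=W RL=W RR=W
after cmd 5 (t=89): FL=W FR=W RL=W RR=W
after cmd 6 (t=101): FL=S FR=W RL=S RR=S


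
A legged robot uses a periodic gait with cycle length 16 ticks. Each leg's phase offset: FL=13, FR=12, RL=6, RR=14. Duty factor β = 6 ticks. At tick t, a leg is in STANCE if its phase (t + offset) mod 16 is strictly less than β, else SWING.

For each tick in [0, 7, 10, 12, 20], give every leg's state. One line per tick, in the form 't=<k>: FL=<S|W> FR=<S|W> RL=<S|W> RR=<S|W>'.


t=0: phase=(13,12,6,14) vs β=6 → FL=W FR=W RL=W RR=W
t=7: phase=(4,3,13,5) vs β=6 → FL=S FR=S RL=W RR=S
t=10: phase=(7,6,0,8) vs β=6 → FL=W FR=W RL=S RR=W
t=12: phase=(9,8,2,10) vs β=6 → FL=W FR=W RL=S RR=W
t=20: phase=(1,0,10,2) vs β=6 → FL=S FR=S RL=W RR=S

t=0: FL=W FR=W RL=W RR=W
t=7: FL=S FR=S RL=W RR=S
t=10: FL=W FR=W RL=S RR=W
t=12: FL=W FR=W RL=S RR=W
t=20: FL=S FR=S RL=W RR=S


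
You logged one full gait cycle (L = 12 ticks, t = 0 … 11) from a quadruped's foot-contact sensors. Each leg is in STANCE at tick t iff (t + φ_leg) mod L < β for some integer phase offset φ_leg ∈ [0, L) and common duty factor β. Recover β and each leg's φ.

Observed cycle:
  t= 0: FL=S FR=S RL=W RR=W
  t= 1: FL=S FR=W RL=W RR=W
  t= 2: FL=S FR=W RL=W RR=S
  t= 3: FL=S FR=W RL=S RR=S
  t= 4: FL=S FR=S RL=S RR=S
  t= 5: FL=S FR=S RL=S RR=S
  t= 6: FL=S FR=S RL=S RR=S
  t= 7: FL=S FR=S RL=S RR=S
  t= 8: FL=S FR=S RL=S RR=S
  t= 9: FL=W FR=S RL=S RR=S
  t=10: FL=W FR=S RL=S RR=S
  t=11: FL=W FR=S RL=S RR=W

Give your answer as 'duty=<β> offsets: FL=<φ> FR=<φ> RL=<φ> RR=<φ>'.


duty β = stance ticks per leg = 9
FL: stance ticks = 9; W→S at t=0 → φ=0
FR: stance ticks = 9; W→S at t=4 → φ=8
RL: stance ticks = 9; W→S at t=3 → φ=9
RR: stance ticks = 9; W→S at t=2 → φ=10

duty=9 offsets: FL=0 FR=8 RL=9 RR=10


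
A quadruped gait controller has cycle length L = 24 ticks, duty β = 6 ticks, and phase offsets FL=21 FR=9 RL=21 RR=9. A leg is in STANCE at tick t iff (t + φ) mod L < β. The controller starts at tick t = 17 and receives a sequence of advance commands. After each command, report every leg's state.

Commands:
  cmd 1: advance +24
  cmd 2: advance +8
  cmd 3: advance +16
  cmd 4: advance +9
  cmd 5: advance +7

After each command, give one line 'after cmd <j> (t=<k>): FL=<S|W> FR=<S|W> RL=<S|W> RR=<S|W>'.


start t=17: FL=W FR=S RL=W RR=S
cmd 1: advance +24 → t=41, phase=(14,2,14,2) → FL=W FR=S RL=W RR=S
cmd 2: advance +8 → t=49, phase=(22,10,22,10) → FL=W FR=W RL=W RR=W
cmd 3: advance +16 → t=65, phase=(14,2,14,2) → FL=W FR=S RL=W RR=S
cmd 4: advance +9 → t=74, phase=(23,11,23,11) → FL=W FR=W RL=W RR=W
cmd 5: advance +7 → t=81, phase=(6,18,6,18) → FL=W FR=W RL=W RR=W

after cmd 1 (t=41): FL=W FR=S RL=W RR=S
after cmd 2 (t=49): FL=W FR=W RL=W RR=W
after cmd 3 (t=65): FL=W FR=S RL=W RR=S
after cmd 4 (t=74): FL=W FR=W RL=W RR=W
after cmd 5 (t=81): FL=W FR=W RL=W RR=W


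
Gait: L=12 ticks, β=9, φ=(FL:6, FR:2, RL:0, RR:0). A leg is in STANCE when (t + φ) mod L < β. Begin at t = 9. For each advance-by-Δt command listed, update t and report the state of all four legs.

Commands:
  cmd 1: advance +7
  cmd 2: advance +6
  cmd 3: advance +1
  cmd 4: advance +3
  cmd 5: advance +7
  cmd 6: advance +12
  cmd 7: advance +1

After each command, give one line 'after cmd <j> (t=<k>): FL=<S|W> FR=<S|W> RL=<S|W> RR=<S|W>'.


after cmd 1 (t=16): FL=W FR=S RL=S RR=S
after cmd 2 (t=22): FL=S FR=S RL=W RR=W
after cmd 3 (t=23): FL=S FR=S RL=W RR=W
after cmd 4 (t=26): FL=S FR=S RL=S RR=S
after cmd 5 (t=33): FL=S FR=W RL=W RR=W
after cmd 6 (t=45): FL=S FR=W RL=W RR=W
after cmd 7 (t=46): FL=S FR=S RL=W RR=W

start t=9: FL=S FR=W RL=W RR=W
cmd 1: advance +7 → t=16, phase=(10,6,4,4) → FL=W FR=S RL=S RR=S
cmd 2: advance +6 → t=22, phase=(4,0,10,10) → FL=S FR=S RL=W RR=W
cmd 3: advance +1 → t=23, phase=(5,1,11,11) → FL=S FR=S RL=W RR=W
cmd 4: advance +3 → t=26, phase=(8,4,2,2) → FL=S FR=S RL=S RR=S
cmd 5: advance +7 → t=33, phase=(3,11,9,9) → FL=S FR=W RL=W RR=W
cmd 6: advance +12 → t=45, phase=(3,11,9,9) → FL=S FR=W RL=W RR=W
cmd 7: advance +1 → t=46, phase=(4,0,10,10) → FL=S FR=S RL=W RR=W


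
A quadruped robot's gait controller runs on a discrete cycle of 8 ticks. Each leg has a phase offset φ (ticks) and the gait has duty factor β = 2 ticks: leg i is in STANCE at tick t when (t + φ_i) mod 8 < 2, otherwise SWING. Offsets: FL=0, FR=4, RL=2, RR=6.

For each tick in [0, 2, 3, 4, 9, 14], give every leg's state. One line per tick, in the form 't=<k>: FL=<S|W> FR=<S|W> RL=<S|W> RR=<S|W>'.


t=0: FL=S FR=W RL=W RR=W
t=2: FL=W FR=W RL=W RR=S
t=3: FL=W FR=W RL=W RR=S
t=4: FL=W FR=S RL=W RR=W
t=9: FL=S FR=W RL=W RR=W
t=14: FL=W FR=W RL=S RR=W

t=0: phase=(0,4,2,6) vs β=2 → FL=S FR=W RL=W RR=W
t=2: phase=(2,6,4,0) vs β=2 → FL=W FR=W RL=W RR=S
t=3: phase=(3,7,5,1) vs β=2 → FL=W FR=W RL=W RR=S
t=4: phase=(4,0,6,2) vs β=2 → FL=W FR=S RL=W RR=W
t=9: phase=(1,5,3,7) vs β=2 → FL=S FR=W RL=W RR=W
t=14: phase=(6,2,0,4) vs β=2 → FL=W FR=W RL=S RR=W


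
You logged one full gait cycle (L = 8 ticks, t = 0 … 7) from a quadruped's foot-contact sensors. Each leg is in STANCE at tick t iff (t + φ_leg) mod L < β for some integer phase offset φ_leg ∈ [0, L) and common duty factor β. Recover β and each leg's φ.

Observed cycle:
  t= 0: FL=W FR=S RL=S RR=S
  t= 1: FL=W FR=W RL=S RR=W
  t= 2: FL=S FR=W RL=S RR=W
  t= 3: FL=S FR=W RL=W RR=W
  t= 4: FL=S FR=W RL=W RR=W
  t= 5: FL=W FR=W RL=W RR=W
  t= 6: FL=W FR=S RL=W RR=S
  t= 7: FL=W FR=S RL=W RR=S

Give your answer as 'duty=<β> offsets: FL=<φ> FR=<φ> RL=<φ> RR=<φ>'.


duty=3 offsets: FL=6 FR=2 RL=0 RR=2

duty β = stance ticks per leg = 3
FL: stance ticks = 3; W→S at t=2 → φ=6
FR: stance ticks = 3; W→S at t=6 → φ=2
RL: stance ticks = 3; W→S at t=0 → φ=0
RR: stance ticks = 3; W→S at t=6 → φ=2


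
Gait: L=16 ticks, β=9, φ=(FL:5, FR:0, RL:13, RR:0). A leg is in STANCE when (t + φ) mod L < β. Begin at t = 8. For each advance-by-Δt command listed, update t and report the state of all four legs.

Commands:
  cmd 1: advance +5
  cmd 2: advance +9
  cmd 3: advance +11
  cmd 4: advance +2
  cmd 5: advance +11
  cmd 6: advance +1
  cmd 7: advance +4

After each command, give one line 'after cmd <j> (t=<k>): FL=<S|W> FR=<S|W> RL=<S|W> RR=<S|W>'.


start t=8: FL=W FR=S RL=S RR=S
cmd 1: advance +5 → t=13, phase=(2,13,10,13) → FL=S FR=W RL=W RR=W
cmd 2: advance +9 → t=22, phase=(11,6,3,6) → FL=W FR=S RL=S RR=S
cmd 3: advance +11 → t=33, phase=(6,1,14,1) → FL=S FR=S RL=W RR=S
cmd 4: advance +2 → t=35, phase=(8,3,0,3) → FL=S FR=S RL=S RR=S
cmd 5: advance +11 → t=46, phase=(3,14,11,14) → FL=S FR=W RL=W RR=W
cmd 6: advance +1 → t=47, phase=(4,15,12,15) → FL=S FR=W RL=W RR=W
cmd 7: advance +4 → t=51, phase=(8,3,0,3) → FL=S FR=S RL=S RR=S

after cmd 1 (t=13): FL=S FR=W RL=W RR=W
after cmd 2 (t=22): FL=W FR=S RL=S RR=S
after cmd 3 (t=33): FL=S FR=S RL=W RR=S
after cmd 4 (t=35): FL=S FR=S RL=S RR=S
after cmd 5 (t=46): FL=S FR=W RL=W RR=W
after cmd 6 (t=47): FL=S FR=W RL=W RR=W
after cmd 7 (t=51): FL=S FR=S RL=S RR=S


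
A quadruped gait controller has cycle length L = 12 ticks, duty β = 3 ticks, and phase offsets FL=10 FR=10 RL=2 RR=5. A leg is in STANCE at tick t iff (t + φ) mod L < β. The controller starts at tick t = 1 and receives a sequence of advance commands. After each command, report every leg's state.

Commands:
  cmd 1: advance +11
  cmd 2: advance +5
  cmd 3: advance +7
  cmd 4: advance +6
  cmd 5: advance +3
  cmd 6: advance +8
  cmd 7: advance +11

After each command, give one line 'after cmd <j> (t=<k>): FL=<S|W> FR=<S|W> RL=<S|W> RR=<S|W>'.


start t=1: FL=W FR=W RL=W RR=W
cmd 1: advance +11 → t=12, phase=(10,10,2,5) → FL=W FR=W RL=S RR=W
cmd 2: advance +5 → t=17, phase=(3,3,7,10) → FL=W FR=W RL=W RR=W
cmd 3: advance +7 → t=24, phase=(10,10,2,5) → FL=W FR=W RL=S RR=W
cmd 4: advance +6 → t=30, phase=(4,4,8,11) → FL=W FR=W RL=W RR=W
cmd 5: advance +3 → t=33, phase=(7,7,11,2) → FL=W FR=W RL=W RR=S
cmd 6: advance +8 → t=41, phase=(3,3,7,10) → FL=W FR=W RL=W RR=W
cmd 7: advance +11 → t=52, phase=(2,2,6,9) → FL=S FR=S RL=W RR=W

after cmd 1 (t=12): FL=W FR=W RL=S RR=W
after cmd 2 (t=17): FL=W FR=W RL=W RR=W
after cmd 3 (t=24): FL=W FR=W RL=S RR=W
after cmd 4 (t=30): FL=W FR=W RL=W RR=W
after cmd 5 (t=33): FL=W FR=W RL=W RR=S
after cmd 6 (t=41): FL=W FR=W RL=W RR=W
after cmd 7 (t=52): FL=S FR=S RL=W RR=W


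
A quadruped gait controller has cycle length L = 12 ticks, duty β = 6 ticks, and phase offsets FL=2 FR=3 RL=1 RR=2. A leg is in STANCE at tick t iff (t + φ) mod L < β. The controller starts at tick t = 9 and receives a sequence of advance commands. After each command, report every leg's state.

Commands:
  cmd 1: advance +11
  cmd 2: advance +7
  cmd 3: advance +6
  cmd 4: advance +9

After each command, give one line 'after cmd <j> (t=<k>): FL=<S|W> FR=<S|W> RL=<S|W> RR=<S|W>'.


after cmd 1 (t=20): FL=W FR=W RL=W RR=W
after cmd 2 (t=27): FL=S FR=W RL=S RR=S
after cmd 3 (t=33): FL=W FR=S RL=W RR=W
after cmd 4 (t=42): FL=W FR=W RL=W RR=W

start t=9: FL=W FR=S RL=W RR=W
cmd 1: advance +11 → t=20, phase=(10,11,9,10) → FL=W FR=W RL=W RR=W
cmd 2: advance +7 → t=27, phase=(5,6,4,5) → FL=S FR=W RL=S RR=S
cmd 3: advance +6 → t=33, phase=(11,0,10,11) → FL=W FR=S RL=W RR=W
cmd 4: advance +9 → t=42, phase=(8,9,7,8) → FL=W FR=W RL=W RR=W


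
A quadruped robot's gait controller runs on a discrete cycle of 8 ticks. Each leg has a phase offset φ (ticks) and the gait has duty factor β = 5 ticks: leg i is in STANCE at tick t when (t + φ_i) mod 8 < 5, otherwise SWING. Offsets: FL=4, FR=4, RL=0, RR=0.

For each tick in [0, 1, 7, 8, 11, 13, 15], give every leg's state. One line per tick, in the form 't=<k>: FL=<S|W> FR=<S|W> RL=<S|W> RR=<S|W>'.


t=0: phase=(4,4,0,0) vs β=5 → FL=S FR=S RL=S RR=S
t=1: phase=(5,5,1,1) vs β=5 → FL=W FR=W RL=S RR=S
t=7: phase=(3,3,7,7) vs β=5 → FL=S FR=S RL=W RR=W
t=8: phase=(4,4,0,0) vs β=5 → FL=S FR=S RL=S RR=S
t=11: phase=(7,7,3,3) vs β=5 → FL=W FR=W RL=S RR=S
t=13: phase=(1,1,5,5) vs β=5 → FL=S FR=S RL=W RR=W
t=15: phase=(3,3,7,7) vs β=5 → FL=S FR=S RL=W RR=W

t=0: FL=S FR=S RL=S RR=S
t=1: FL=W FR=W RL=S RR=S
t=7: FL=S FR=S RL=W RR=W
t=8: FL=S FR=S RL=S RR=S
t=11: FL=W FR=W RL=S RR=S
t=13: FL=S FR=S RL=W RR=W
t=15: FL=S FR=S RL=W RR=W


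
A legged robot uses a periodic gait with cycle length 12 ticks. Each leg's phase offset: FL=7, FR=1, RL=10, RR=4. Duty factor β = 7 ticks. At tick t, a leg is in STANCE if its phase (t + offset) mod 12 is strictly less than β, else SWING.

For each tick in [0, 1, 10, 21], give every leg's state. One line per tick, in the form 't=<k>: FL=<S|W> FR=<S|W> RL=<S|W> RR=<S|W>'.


t=0: FL=W FR=S RL=W RR=S
t=1: FL=W FR=S RL=W RR=S
t=10: FL=S FR=W RL=W RR=S
t=21: FL=S FR=W RL=W RR=S

t=0: phase=(7,1,10,4) vs β=7 → FL=W FR=S RL=W RR=S
t=1: phase=(8,2,11,5) vs β=7 → FL=W FR=S RL=W RR=S
t=10: phase=(5,11,8,2) vs β=7 → FL=S FR=W RL=W RR=S
t=21: phase=(4,10,7,1) vs β=7 → FL=S FR=W RL=W RR=S


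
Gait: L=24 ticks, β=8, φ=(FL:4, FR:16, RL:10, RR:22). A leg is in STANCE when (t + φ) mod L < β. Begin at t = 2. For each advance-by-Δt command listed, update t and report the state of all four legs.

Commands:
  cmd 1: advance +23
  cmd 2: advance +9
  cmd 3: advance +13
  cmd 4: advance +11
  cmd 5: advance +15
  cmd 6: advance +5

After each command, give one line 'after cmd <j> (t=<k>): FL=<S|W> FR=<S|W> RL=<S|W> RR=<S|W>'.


start t=2: FL=S FR=W RL=W RR=S
cmd 1: advance +23 → t=25, phase=(5,17,11,23) → FL=S FR=W RL=W RR=W
cmd 2: advance +9 → t=34, phase=(14,2,20,8) → FL=W FR=S RL=W RR=W
cmd 3: advance +13 → t=47, phase=(3,15,9,21) → FL=S FR=W RL=W RR=W
cmd 4: advance +11 → t=58, phase=(14,2,20,8) → FL=W FR=S RL=W RR=W
cmd 5: advance +15 → t=73, phase=(5,17,11,23) → FL=S FR=W RL=W RR=W
cmd 6: advance +5 → t=78, phase=(10,22,16,4) → FL=W FR=W RL=W RR=S

after cmd 1 (t=25): FL=S FR=W RL=W RR=W
after cmd 2 (t=34): FL=W FR=S RL=W RR=W
after cmd 3 (t=47): FL=S FR=W RL=W RR=W
after cmd 4 (t=58): FL=W FR=S RL=W RR=W
after cmd 5 (t=73): FL=S FR=W RL=W RR=W
after cmd 6 (t=78): FL=W FR=W RL=W RR=S


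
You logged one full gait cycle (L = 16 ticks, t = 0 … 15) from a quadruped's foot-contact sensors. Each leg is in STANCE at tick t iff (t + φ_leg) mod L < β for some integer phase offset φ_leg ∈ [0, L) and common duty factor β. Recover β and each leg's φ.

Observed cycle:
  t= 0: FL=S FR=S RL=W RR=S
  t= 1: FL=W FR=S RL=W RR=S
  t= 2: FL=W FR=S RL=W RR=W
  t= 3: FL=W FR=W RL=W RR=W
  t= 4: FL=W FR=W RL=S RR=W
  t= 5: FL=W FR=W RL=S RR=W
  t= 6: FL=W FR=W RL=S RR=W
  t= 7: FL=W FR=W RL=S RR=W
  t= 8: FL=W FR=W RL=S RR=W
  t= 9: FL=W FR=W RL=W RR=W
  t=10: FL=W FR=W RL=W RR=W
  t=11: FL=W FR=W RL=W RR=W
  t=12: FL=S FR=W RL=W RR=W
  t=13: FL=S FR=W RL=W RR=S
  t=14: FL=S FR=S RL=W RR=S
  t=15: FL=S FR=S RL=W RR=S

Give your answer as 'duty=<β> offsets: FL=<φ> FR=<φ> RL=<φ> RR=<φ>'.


duty β = stance ticks per leg = 5
FL: stance ticks = 5; W→S at t=12 → φ=4
FR: stance ticks = 5; W→S at t=14 → φ=2
RL: stance ticks = 5; W→S at t=4 → φ=12
RR: stance ticks = 5; W→S at t=13 → φ=3

duty=5 offsets: FL=4 FR=2 RL=12 RR=3


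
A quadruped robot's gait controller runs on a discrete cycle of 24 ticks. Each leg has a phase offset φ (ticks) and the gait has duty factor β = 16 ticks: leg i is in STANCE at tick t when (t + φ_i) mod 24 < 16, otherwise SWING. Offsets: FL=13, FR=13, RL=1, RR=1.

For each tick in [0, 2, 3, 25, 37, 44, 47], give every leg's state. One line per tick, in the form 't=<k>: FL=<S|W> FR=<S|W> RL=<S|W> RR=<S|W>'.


t=0: FL=S FR=S RL=S RR=S
t=2: FL=S FR=S RL=S RR=S
t=3: FL=W FR=W RL=S RR=S
t=25: FL=S FR=S RL=S RR=S
t=37: FL=S FR=S RL=S RR=S
t=44: FL=S FR=S RL=W RR=W
t=47: FL=S FR=S RL=S RR=S

t=0: phase=(13,13,1,1) vs β=16 → FL=S FR=S RL=S RR=S
t=2: phase=(15,15,3,3) vs β=16 → FL=S FR=S RL=S RR=S
t=3: phase=(16,16,4,4) vs β=16 → FL=W FR=W RL=S RR=S
t=25: phase=(14,14,2,2) vs β=16 → FL=S FR=S RL=S RR=S
t=37: phase=(2,2,14,14) vs β=16 → FL=S FR=S RL=S RR=S
t=44: phase=(9,9,21,21) vs β=16 → FL=S FR=S RL=W RR=W
t=47: phase=(12,12,0,0) vs β=16 → FL=S FR=S RL=S RR=S


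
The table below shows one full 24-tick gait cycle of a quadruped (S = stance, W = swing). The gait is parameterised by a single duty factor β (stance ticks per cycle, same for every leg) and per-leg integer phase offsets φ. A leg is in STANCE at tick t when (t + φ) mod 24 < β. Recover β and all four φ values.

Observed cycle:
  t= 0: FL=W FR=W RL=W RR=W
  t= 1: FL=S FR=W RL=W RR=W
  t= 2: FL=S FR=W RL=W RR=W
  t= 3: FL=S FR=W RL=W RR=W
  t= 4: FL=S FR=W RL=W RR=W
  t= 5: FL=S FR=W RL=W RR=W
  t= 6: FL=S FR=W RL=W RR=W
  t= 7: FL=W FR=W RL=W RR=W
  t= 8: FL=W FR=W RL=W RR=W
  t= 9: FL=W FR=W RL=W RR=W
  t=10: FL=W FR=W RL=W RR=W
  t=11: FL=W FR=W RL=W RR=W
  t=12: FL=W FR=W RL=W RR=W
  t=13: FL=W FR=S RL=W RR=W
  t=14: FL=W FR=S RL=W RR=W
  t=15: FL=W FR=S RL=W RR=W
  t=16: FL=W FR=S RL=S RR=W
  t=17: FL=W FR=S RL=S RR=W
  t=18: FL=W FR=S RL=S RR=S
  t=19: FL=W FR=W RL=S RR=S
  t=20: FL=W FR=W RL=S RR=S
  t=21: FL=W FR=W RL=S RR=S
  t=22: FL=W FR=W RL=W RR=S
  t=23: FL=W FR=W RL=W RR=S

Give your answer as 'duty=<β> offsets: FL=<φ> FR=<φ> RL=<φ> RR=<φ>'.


duty=6 offsets: FL=23 FR=11 RL=8 RR=6

duty β = stance ticks per leg = 6
FL: stance ticks = 6; W→S at t=1 → φ=23
FR: stance ticks = 6; W→S at t=13 → φ=11
RL: stance ticks = 6; W→S at t=16 → φ=8
RR: stance ticks = 6; W→S at t=18 → φ=6


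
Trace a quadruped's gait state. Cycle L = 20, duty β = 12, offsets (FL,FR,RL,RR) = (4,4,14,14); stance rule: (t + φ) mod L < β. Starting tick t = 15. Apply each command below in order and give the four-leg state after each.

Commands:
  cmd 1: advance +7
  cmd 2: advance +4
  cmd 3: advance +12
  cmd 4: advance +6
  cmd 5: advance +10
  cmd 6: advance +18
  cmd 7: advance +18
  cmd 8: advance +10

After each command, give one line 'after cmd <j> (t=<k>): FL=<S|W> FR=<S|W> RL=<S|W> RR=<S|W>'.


after cmd 1 (t=22): FL=S FR=S RL=W RR=W
after cmd 2 (t=26): FL=S FR=S RL=S RR=S
after cmd 3 (t=38): FL=S FR=S RL=W RR=W
after cmd 4 (t=44): FL=S FR=S RL=W RR=W
after cmd 5 (t=54): FL=W FR=W RL=S RR=S
after cmd 6 (t=72): FL=W FR=W RL=S RR=S
after cmd 7 (t=90): FL=W FR=W RL=S RR=S
after cmd 8 (t=100): FL=S FR=S RL=W RR=W

start t=15: FL=W FR=W RL=S RR=S
cmd 1: advance +7 → t=22, phase=(6,6,16,16) → FL=S FR=S RL=W RR=W
cmd 2: advance +4 → t=26, phase=(10,10,0,0) → FL=S FR=S RL=S RR=S
cmd 3: advance +12 → t=38, phase=(2,2,12,12) → FL=S FR=S RL=W RR=W
cmd 4: advance +6 → t=44, phase=(8,8,18,18) → FL=S FR=S RL=W RR=W
cmd 5: advance +10 → t=54, phase=(18,18,8,8) → FL=W FR=W RL=S RR=S
cmd 6: advance +18 → t=72, phase=(16,16,6,6) → FL=W FR=W RL=S RR=S
cmd 7: advance +18 → t=90, phase=(14,14,4,4) → FL=W FR=W RL=S RR=S
cmd 8: advance +10 → t=100, phase=(4,4,14,14) → FL=S FR=S RL=W RR=W


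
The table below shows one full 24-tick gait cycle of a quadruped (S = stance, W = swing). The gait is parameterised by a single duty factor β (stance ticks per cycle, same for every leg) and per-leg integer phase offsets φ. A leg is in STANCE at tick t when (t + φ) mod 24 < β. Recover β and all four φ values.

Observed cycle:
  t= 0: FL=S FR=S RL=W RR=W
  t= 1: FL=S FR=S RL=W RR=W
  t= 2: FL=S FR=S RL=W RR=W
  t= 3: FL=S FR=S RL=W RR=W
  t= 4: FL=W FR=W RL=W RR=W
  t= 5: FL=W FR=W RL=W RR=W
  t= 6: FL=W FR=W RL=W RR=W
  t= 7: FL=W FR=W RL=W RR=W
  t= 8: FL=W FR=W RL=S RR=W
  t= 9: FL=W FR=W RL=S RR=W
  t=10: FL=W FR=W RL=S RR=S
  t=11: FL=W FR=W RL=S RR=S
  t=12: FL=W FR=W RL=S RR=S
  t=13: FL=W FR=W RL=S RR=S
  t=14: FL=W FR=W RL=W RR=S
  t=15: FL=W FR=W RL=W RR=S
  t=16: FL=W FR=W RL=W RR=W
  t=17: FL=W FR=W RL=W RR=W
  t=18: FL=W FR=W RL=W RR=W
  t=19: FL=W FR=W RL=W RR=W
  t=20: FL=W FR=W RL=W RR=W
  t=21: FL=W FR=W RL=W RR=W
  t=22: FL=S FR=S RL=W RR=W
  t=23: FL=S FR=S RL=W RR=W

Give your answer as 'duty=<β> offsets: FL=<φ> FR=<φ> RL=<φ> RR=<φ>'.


duty β = stance ticks per leg = 6
FL: stance ticks = 6; W→S at t=22 → φ=2
FR: stance ticks = 6; W→S at t=22 → φ=2
RL: stance ticks = 6; W→S at t=8 → φ=16
RR: stance ticks = 6; W→S at t=10 → φ=14

duty=6 offsets: FL=2 FR=2 RL=16 RR=14
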